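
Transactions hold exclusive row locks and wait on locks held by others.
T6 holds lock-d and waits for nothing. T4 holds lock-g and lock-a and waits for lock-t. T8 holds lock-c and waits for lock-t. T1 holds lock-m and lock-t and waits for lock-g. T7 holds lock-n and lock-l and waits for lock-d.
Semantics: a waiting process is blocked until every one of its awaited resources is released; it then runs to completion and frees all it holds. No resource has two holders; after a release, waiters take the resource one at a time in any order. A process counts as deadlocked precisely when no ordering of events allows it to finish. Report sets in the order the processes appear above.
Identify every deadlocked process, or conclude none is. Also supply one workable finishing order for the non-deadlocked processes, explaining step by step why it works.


The deadlocked set is T4, T8 and T1.
Key observation: along T4 -> T1 -> T4, each member waits on what the next one holds — a deadlock; T8 waits into the deadlock from upstream.
One completion order for the rest: T6, T7.
Step-by-step check:
  T6: no waits; runs immediately, freeing lock-d
  T7: everything it awaited (lock-d) is free; runs, freeing lock-n and lock-l


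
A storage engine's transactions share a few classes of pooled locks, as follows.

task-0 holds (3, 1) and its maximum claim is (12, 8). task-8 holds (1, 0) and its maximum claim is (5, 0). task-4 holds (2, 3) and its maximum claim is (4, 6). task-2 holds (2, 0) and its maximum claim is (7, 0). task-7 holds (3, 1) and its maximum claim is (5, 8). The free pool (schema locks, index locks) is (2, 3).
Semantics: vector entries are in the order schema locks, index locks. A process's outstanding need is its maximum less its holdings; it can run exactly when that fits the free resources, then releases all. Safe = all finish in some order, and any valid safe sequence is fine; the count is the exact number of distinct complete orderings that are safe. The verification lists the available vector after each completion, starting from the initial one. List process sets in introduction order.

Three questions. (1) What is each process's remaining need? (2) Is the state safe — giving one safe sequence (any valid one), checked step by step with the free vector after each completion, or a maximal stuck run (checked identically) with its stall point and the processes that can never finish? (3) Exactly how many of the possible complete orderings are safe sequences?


(1) Remaining need (order schema locks, index locks):
  task-0: (9, 7)
  task-8: (4, 0)
  task-4: (2, 3)
  task-2: (5, 0)
  task-7: (2, 7)
(2) UNSAFE — no complete ordering exists.
Key observation: once task-4, task-8, task-2 finish, the pool peaks at (7, 6) — and every remaining process still needs more index locks than that.
The run task-4, task-8, task-2 cannot be extended any further. Check, step by step:
  pool = (2, 3)
  run task-4 (needs (2, 3), free (2, 3)); after release of (2, 3) the pool is (4, 6)
  run task-8 (needs (4, 0), free (4, 6)); after release of (1, 0) the pool is (5, 6)
  run task-2 (needs (5, 0), free (5, 6)); after release of (2, 0) the pool is (7, 6)
  task-0 cannot run: need (9, 7) vs free (7, 6) (insufficient schema locks and index locks)
  task-7 cannot run: need (2, 7) vs free (7, 6) (insufficient index locks)
Permanently blocked: task-0 and task-7.
(3) Exactly 0 of the possible complete orderings are safe sequences.


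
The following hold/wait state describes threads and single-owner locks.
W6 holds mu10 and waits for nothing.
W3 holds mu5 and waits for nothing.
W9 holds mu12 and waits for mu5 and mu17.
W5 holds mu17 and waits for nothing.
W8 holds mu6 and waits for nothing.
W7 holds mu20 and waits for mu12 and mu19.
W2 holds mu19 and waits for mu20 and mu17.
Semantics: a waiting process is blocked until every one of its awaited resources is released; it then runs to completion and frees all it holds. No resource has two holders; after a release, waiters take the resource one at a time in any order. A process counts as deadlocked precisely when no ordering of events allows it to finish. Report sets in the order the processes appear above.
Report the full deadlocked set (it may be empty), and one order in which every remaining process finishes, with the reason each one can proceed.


The deadlocked set is W7 and W2.
Key observation: the wait chain closes on itself along W7 -> W2 -> W7; no other process is dragged down with it.
A valid finishing order for the others: W8, W3, W5, W9, W6.
Walking it through:
  W8: no waits; runs immediately, freeing mu6
  W3: no waits; runs immediately, freeing mu5
  W5: no waits; runs immediately, freeing mu17
  W9: everything it awaited (mu5 and mu17) is free; runs, freeing mu12
  W6: no waits; runs immediately, freeing mu10


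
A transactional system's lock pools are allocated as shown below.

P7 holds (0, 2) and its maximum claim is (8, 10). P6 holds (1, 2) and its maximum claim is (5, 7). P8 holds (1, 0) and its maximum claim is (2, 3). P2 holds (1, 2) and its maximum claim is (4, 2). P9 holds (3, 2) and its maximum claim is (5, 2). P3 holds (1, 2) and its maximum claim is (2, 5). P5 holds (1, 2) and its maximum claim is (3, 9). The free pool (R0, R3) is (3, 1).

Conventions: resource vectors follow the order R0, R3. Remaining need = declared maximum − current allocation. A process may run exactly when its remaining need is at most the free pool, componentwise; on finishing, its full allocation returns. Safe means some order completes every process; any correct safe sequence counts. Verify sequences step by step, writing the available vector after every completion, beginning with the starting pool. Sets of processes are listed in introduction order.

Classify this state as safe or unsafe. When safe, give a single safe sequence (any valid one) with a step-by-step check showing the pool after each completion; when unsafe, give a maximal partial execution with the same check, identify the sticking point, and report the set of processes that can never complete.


SAFE. One safe sequence: P9, P2, P6, P5, P8, P7, P3.
Key observation: P6 marks the first exact bind of the order: its need (4, 5) fits the free (7, 5) with zero slack on a requested resource.
Step-by-step check:
  pool = (3, 1)
  P9: need (2, 0) fits (3, 1); releases (3, 2), pool now (6, 3)
  P2: need (3, 0) fits (6, 3); releases (1, 2), pool now (7, 5)
  P6: need (4, 5) fits (7, 5); releases (1, 2), pool now (8, 7)
  P5: need (2, 7) fits (8, 7); releases (1, 2), pool now (9, 9)
  P8: need (1, 3) fits (9, 9); releases (1, 0), pool now (10, 9)
  P7: need (8, 8) fits (10, 9); releases (0, 2), pool now (10, 11)
  P3: need (1, 3) fits (10, 11); releases (1, 2), pool now (11, 13)


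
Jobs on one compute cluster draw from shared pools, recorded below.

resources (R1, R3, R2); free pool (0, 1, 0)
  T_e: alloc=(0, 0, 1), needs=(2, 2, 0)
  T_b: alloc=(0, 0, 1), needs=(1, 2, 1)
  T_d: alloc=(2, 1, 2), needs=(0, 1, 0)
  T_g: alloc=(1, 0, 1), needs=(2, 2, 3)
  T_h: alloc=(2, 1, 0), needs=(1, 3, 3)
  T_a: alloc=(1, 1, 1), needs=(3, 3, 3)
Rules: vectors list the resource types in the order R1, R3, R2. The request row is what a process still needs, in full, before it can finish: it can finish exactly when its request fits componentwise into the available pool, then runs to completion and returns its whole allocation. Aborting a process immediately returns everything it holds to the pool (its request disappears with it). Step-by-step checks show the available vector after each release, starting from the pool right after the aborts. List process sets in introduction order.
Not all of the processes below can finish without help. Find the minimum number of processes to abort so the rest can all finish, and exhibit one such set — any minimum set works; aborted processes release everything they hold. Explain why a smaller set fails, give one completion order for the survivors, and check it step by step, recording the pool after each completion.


Minimum abort set: T_a.
Key observation: the returned (1, 1, 1) from T_a is what brings T_h — unrunnable before, under any order — into play at step 5.
Minimality: the empty abort set fails — the state is deadlocked as it stands.
Survivors finish in the order: T_b, T_d, T_e, T_g, T_h. Step-by-step check (pool after the aborts first):
  pool = (1, 2, 1)
  T_b needs (1, 2, 1) <= (1, 2, 1) -> finishes; pool += (0, 0, 1) = (1, 2, 2)
  T_d needs (0, 1, 0) <= (1, 2, 2) -> finishes; pool += (2, 1, 2) = (3, 3, 4)
  T_e needs (2, 2, 0) <= (3, 3, 4) -> finishes; pool += (0, 0, 1) = (3, 3, 5)
  T_g needs (2, 2, 3) <= (3, 3, 5) -> finishes; pool += (1, 0, 1) = (4, 3, 6)
  T_h needs (1, 3, 3) <= (4, 3, 6) -> finishes; pool += (2, 1, 0) = (6, 4, 6)


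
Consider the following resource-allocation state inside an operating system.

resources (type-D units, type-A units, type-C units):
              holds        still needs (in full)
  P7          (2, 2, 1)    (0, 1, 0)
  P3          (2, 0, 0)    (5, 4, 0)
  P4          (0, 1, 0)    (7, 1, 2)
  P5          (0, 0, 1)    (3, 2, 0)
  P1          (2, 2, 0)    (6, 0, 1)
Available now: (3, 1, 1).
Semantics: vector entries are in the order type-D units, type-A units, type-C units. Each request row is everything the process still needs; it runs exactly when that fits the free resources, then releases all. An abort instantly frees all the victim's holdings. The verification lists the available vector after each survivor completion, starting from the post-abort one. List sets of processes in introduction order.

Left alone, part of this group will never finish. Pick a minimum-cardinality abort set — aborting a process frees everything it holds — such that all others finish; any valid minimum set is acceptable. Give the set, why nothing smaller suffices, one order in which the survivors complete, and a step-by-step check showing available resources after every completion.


The answer: abort P4.
Key observation: P3 was stuck for good until P4 gave back (0, 1, 0); in the order shown it finishes at step 3.
No smaller set exists: with zero aborts the deadlock remains.
The survivors complete as P7, P5, P3, P1. Walking it through (starting from the post-abort pool):
  pool = (3, 2, 1)
  run P7 (needs (0, 1, 0), free (3, 2, 1)); after release of (2, 2, 1) the pool is (5, 4, 2)
  run P5 (needs (3, 2, 0), free (5, 4, 2)); after release of (0, 0, 1) the pool is (5, 4, 3)
  run P3 (needs (5, 4, 0), free (5, 4, 3)); after release of (2, 0, 0) the pool is (7, 4, 3)
  run P1 (needs (6, 0, 1), free (7, 4, 3)); after release of (2, 2, 0) the pool is (9, 6, 3)


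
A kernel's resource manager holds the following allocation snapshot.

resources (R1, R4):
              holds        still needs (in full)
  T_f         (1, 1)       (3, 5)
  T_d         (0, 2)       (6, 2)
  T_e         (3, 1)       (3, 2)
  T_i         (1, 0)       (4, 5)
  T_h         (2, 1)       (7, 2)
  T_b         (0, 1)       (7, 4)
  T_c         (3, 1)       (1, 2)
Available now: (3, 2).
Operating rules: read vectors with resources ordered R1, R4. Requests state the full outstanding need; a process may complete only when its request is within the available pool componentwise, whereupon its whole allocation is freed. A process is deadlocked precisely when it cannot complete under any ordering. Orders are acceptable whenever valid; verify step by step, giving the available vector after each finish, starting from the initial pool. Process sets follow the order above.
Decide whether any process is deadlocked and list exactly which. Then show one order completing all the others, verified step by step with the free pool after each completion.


The deadlocked set is empty.
Key observation: T_e leads a chain of completions in which each release enables another process.
A valid finishing order for the others: T_e, T_c, T_h, T_f, T_d, T_i, T_b. Step-by-step check:
  pool = (3, 2)
  T_e needs (3, 2) <= (3, 2) -> finishes; pool += (3, 1) = (6, 3)
  T_c needs (1, 2) <= (6, 3) -> finishes; pool += (3, 1) = (9, 4)
  T_h needs (7, 2) <= (9, 4) -> finishes; pool += (2, 1) = (11, 5)
  T_f needs (3, 5) <= (11, 5) -> finishes; pool += (1, 1) = (12, 6)
  T_d needs (6, 2) <= (12, 6) -> finishes; pool += (0, 2) = (12, 8)
  T_i needs (4, 5) <= (12, 8) -> finishes; pool += (1, 0) = (13, 8)
  T_b needs (7, 4) <= (13, 8) -> finishes; pool += (0, 1) = (13, 9)


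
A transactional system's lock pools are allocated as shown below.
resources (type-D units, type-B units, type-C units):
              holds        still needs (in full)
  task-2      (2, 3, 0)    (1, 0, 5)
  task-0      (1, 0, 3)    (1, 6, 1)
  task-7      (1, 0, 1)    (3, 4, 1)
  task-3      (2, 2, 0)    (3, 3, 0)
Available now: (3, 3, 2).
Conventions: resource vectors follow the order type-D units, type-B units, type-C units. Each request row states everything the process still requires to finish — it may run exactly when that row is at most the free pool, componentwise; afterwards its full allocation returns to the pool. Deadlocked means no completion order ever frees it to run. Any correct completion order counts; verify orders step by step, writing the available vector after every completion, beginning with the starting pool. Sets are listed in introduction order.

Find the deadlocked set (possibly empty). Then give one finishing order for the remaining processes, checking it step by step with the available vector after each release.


The deadlocked set is task-2 and task-0.
Key observation: after task-3, task-7 the pool peaks at (6, 5, 3), and each blocked process is short somewhere: task-2 on type-C units; task-0 on type-B units.
A valid finishing order for the others: task-3, task-7. Walking it through:
  pool = (3, 3, 2)
  task-3 needs (3, 3, 0) <= (3, 3, 2) -> finishes; pool += (2, 2, 0) = (5, 5, 2)
  task-7 needs (3, 4, 1) <= (5, 5, 2) -> finishes; pool += (1, 0, 1) = (6, 5, 3)
The stuck group stays short no matter what:
  task-2 cannot run: need (1, 0, 5) vs free (6, 5, 3) (insufficient type-C units)
  task-0 cannot run: need (1, 6, 1) vs free (6, 5, 3) (insufficient type-B units)


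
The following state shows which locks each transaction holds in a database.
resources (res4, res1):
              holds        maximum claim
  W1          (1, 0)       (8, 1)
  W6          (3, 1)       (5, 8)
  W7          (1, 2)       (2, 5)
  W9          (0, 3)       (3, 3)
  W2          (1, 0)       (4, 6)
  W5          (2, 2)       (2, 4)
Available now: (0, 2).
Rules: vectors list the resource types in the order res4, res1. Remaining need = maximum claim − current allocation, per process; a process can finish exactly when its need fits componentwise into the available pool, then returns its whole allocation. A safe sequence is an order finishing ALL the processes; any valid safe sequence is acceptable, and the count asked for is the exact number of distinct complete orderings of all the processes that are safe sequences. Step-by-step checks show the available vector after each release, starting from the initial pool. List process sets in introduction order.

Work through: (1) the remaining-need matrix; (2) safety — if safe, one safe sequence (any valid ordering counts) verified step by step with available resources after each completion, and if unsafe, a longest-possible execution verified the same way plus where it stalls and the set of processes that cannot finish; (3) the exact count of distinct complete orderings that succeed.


(1) Remaining need (order res4, res1):
  W1: (7, 1)
  W6: (2, 7)
  W7: (1, 3)
  W9: (3, 0)
  W2: (3, 6)
  W5: (0, 2)
(2) SAFE. One safe sequence: W5, W7, W2, W9, W6, W1.
Key observation: W5 is the earliest step where a requested resource binds exactly: need (0, 2), pool (0, 2) at its turn.
Check, step by step:
  pool = (0, 2)
  W5: need (0, 2) fits (0, 2); releases (2, 2), pool now (2, 4)
  W7: need (1, 3) fits (2, 4); releases (1, 2), pool now (3, 6)
  W2: need (3, 6) fits (3, 6); releases (1, 0), pool now (4, 6)
  W9: need (3, 0) fits (4, 6); releases (0, 3), pool now (4, 9)
  W6: need (2, 7) fits (4, 9); releases (3, 1), pool now (7, 10)
  W1: need (7, 1) fits (7, 10); releases (1, 0), pool now (8, 10)
(3) Exactly 3 of the possible complete orderings are safe sequences.


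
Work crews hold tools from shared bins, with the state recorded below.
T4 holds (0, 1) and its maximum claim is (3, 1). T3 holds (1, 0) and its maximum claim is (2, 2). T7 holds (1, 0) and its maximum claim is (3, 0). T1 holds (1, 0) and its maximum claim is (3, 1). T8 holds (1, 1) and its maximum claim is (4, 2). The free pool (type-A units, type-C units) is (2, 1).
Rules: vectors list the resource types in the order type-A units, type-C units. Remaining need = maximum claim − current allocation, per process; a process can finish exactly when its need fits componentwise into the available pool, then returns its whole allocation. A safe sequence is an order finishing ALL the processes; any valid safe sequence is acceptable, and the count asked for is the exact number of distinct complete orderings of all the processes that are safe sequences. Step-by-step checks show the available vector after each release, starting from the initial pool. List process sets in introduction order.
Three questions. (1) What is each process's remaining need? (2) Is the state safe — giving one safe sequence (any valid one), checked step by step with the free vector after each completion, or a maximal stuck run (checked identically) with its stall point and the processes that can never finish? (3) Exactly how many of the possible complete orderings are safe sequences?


(1) Outstanding need per process (order type-A units, type-C units):
  T4: (3, 0)
  T3: (1, 2)
  T7: (2, 0)
  T1: (2, 1)
  T8: (3, 1)
(2) SAFE. One safe sequence: T7, T4, T3, T8, T1.
Key observation: T7 is the earliest step where a requested resource binds exactly: need (2, 0), pool (2, 1) at its turn.
Walking it through:
  pool = (2, 1)
  run T7 (needs (2, 0), free (2, 1)); after release of (1, 0) the pool is (3, 1)
  run T4 (needs (3, 0), free (3, 1)); after release of (0, 1) the pool is (3, 2)
  run T3 (needs (1, 2), free (3, 2)); after release of (1, 0) the pool is (4, 2)
  run T8 (needs (3, 1), free (4, 2)); after release of (1, 1) the pool is (5, 3)
  run T1 (needs (2, 1), free (5, 3)); after release of (1, 0) the pool is (6, 3)
(3) Exactly 32 of the possible complete orderings are safe sequences.


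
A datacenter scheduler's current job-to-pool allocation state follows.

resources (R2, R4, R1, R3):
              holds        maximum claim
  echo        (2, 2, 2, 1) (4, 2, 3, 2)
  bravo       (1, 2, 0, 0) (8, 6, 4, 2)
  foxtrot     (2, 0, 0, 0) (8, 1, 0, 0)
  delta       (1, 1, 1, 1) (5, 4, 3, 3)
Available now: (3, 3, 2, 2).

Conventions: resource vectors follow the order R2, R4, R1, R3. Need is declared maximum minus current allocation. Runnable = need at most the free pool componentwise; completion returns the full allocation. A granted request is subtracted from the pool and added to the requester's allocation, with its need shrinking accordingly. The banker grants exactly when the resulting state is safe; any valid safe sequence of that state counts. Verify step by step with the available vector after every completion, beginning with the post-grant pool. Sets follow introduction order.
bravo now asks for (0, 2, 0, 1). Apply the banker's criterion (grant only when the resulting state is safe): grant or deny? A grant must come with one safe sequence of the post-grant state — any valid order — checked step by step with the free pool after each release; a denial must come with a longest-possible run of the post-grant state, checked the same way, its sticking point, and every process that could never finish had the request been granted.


GRANT. The post-grant state is safe; one safe sequence: echo, delta, foxtrot, bravo.
Key observation: the grant leaves (3, 1, 2, 1) free — enough for echo, whose release restarts the cascade.
Check on the post-grant state, step by step:
  pool = (3, 1, 2, 1)
  echo: need (2, 0, 1, 1) fits (3, 1, 2, 1); releases (2, 2, 2, 1), pool now (5, 3, 4, 2)
  delta: need (4, 3, 2, 2) fits (5, 3, 4, 2); releases (1, 1, 1, 1), pool now (6, 4, 5, 3)
  foxtrot: need (6, 1, 0, 0) fits (6, 4, 5, 3); releases (2, 0, 0, 0), pool now (8, 4, 5, 3)
  bravo: need (7, 2, 4, 1) fits (8, 4, 5, 3); releases (1, 4, 0, 1), pool now (9, 8, 5, 4)


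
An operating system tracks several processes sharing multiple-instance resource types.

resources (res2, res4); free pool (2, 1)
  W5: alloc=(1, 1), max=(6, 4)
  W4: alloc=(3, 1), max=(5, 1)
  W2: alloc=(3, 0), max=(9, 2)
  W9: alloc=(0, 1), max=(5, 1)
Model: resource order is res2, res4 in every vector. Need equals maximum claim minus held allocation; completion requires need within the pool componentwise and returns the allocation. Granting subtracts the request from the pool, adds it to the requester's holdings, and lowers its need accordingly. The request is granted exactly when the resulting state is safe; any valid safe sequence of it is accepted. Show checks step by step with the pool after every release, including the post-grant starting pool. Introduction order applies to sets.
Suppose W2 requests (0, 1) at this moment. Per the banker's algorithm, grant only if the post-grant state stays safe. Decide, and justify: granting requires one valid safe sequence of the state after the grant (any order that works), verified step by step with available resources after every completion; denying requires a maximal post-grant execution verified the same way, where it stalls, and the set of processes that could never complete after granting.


DENY — the pretend-granted state is unsafe.
Key observation: after W4, W9 the pool peaks at (5, 2), and each blocked process is short somewhere: W5 on res4; W2 on res2.
After a pretend grant, a maximal execution: W4, W9 — then nothing else fits. Check, step by step:
  pool = (2, 0)
  run W4 (needs (2, 0), free (2, 0)); after release of (3, 1) the pool is (5, 1)
  run W9 (needs (5, 0), free (5, 1)); after release of (0, 1) the pool is (5, 2)
  W5 cannot run: need (5, 3) vs free (5, 2) (insufficient res4)
  W2 cannot run: need (6, 1) vs free (5, 2) (insufficient res2)
Processes that could never finish after the grant: W5 and W2.


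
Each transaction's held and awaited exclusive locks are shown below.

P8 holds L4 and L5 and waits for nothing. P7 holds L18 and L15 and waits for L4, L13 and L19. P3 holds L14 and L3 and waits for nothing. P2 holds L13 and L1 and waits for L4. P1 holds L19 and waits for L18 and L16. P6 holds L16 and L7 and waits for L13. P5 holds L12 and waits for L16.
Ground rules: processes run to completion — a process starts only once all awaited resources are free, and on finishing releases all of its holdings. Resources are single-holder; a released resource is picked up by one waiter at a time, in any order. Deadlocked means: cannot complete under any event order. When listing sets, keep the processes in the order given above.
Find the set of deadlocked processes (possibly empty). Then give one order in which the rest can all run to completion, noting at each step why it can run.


The deadlocked set is P7 and P1.
Key observation: the knot is the closed ring of waits P7 -> P1 -> P7; no other process is dragged down with it.
The rest can finish in the order P8, P3, P2, P6, P5.
Check, step by step:
  P8: no waits; runs immediately, freeing L4 and L5
  P3: no waits; runs immediately, freeing L14 and L3
  P2: everything it awaited (L4) is free; runs, freeing L13 and L1
  P6: everything it awaited (L13) is free; runs, freeing L16 and L7
  P5: everything it awaited (L16) is free; runs, freeing L12


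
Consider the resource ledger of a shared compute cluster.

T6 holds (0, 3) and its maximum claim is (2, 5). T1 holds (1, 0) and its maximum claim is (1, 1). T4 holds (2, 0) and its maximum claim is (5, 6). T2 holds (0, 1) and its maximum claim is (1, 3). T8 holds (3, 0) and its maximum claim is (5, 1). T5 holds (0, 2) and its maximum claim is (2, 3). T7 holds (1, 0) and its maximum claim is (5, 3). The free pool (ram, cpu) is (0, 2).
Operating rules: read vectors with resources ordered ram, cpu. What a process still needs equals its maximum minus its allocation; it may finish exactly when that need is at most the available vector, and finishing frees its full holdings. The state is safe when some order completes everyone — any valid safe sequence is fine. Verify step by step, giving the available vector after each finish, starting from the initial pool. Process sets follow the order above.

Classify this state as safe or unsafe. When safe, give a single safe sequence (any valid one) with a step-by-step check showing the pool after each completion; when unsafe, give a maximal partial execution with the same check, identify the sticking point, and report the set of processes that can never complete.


The state is UNSAFE.
Key observation: the pool after T1, T2 is (1, 3); every surviving request exceeds it in ram, so progress ends there.
A maximal execution: T1, T2 — then nothing else fits. Step-by-step check:
  pool = (0, 2)
  T1 needs (0, 1) <= (0, 2) -> finishes; pool += (1, 0) = (1, 2)
  T2 needs (1, 2) <= (1, 2) -> finishes; pool += (0, 1) = (1, 3)
  T6 cannot run: need (2, 2) vs free (1, 3) (insufficient ram)
  T4 cannot run: need (3, 6) vs free (1, 3) (insufficient ram and cpu)
  T8 cannot run: need (2, 1) vs free (1, 3) (insufficient ram)
  T5 cannot run: need (2, 1) vs free (1, 3) (insufficient ram)
  T7 cannot run: need (4, 3) vs free (1, 3) (insufficient ram)
Never able to finish: T6, T4, T8, T5 and T7.


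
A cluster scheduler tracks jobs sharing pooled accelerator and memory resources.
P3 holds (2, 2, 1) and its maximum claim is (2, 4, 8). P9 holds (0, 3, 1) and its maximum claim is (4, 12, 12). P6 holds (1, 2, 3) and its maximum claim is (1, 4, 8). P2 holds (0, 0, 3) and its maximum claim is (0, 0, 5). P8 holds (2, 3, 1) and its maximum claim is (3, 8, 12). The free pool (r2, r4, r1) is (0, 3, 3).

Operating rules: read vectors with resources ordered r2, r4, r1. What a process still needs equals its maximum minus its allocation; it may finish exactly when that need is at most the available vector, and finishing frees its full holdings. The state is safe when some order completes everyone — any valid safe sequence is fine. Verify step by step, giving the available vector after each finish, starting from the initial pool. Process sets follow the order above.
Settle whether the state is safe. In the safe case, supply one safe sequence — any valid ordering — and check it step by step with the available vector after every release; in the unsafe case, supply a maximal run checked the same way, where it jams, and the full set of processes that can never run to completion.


UNSAFE.
Key observation: once P2, P6, P3 finish, the pool peaks at (3, 7, 10) — and every remaining process still needs more r1 than that.
The run P2, P6, P3 cannot be extended any further. Walking it through:
  pool = (0, 3, 3)
  P2: need (0, 0, 2) fits (0, 3, 3); releases (0, 0, 3), pool now (0, 3, 6)
  P6: need (0, 2, 5) fits (0, 3, 6); releases (1, 2, 3), pool now (1, 5, 9)
  P3: need (0, 2, 7) fits (1, 5, 9); releases (2, 2, 1), pool now (3, 7, 10)
  blocked: P9 wants (4, 9, 11), pool (3, 7, 10) — not enough r2, r4 and r1
  blocked: P8 wants (1, 5, 11), pool (3, 7, 10) — not enough r1
Never able to finish: P9 and P8.


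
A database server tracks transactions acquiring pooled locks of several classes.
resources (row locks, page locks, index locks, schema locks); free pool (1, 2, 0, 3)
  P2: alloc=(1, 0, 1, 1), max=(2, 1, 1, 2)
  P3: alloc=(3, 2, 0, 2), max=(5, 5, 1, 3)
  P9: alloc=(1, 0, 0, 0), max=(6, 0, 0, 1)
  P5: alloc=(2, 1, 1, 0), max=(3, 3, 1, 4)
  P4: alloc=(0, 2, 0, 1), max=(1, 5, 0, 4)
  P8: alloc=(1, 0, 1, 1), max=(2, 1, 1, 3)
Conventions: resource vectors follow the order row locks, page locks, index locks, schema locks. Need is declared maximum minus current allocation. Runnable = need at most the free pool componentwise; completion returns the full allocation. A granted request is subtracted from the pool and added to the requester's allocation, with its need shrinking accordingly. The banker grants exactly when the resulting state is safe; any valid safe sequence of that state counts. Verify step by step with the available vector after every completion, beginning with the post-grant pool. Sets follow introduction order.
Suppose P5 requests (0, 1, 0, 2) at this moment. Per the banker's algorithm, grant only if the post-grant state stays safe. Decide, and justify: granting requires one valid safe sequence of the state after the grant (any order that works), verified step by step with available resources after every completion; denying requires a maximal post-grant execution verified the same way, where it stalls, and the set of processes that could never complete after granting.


GRANT: granting preserves safety; a valid post-grant sequence is P2, P5, P4, P3, P8, P9.
Key observation: post-grant, (1, 1, 0, 1) remains, and an order beginning with P2 completes everyone.
Verifying the post-grant state step by step:
  pool = (1, 1, 0, 1)
  P2 needs (1, 1, 0, 1) <= (1, 1, 0, 1) -> finishes; pool += (1, 0, 1, 1) = (2, 1, 1, 2)
  P5 needs (1, 1, 0, 2) <= (2, 1, 1, 2) -> finishes; pool += (2, 2, 1, 2) = (4, 3, 2, 4)
  P4 needs (1, 3, 0, 3) <= (4, 3, 2, 4) -> finishes; pool += (0, 2, 0, 1) = (4, 5, 2, 5)
  P3 needs (2, 3, 1, 1) <= (4, 5, 2, 5) -> finishes; pool += (3, 2, 0, 2) = (7, 7, 2, 7)
  P8 needs (1, 1, 0, 2) <= (7, 7, 2, 7) -> finishes; pool += (1, 0, 1, 1) = (8, 7, 3, 8)
  P9 needs (5, 0, 0, 1) <= (8, 7, 3, 8) -> finishes; pool += (1, 0, 0, 0) = (9, 7, 3, 8)


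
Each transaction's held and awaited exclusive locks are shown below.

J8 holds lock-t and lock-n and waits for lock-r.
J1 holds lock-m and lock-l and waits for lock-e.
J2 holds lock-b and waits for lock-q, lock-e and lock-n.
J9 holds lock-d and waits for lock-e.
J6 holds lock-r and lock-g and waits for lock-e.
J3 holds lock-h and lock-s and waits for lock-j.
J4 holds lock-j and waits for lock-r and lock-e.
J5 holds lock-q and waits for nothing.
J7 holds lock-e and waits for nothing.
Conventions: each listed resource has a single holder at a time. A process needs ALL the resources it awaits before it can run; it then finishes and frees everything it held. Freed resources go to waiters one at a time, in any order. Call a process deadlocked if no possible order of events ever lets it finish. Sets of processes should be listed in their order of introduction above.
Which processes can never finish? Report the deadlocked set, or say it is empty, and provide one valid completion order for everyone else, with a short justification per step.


No process is deadlocked.
Key observation: no waiting chain loops back on itself — every chain ends at a process that waits on nothing, so everyone eventually runs.
One completion order for the rest: J5, J7, J6, J4, J1, J8, J9, J2, J3.
Step-by-step check:
  run J5 (it waits on nothing); releases lock-q
  run J7 (it waits on nothing); releases lock-e
  run J6 (all its waits — lock-e — are resolved); releases lock-r and lock-g
  run J4 (all its waits — lock-r and lock-e — are resolved); releases lock-j
  run J1 (all its waits — lock-e — are resolved); releases lock-m and lock-l
  run J8 (all its waits — lock-r — are resolved); releases lock-t and lock-n
  run J9 (all its waits — lock-e — are resolved); releases lock-d
  run J2 (all its waits — lock-q, lock-e and lock-n — are resolved); releases lock-b
  run J3 (all its waits — lock-j — are resolved); releases lock-h and lock-s


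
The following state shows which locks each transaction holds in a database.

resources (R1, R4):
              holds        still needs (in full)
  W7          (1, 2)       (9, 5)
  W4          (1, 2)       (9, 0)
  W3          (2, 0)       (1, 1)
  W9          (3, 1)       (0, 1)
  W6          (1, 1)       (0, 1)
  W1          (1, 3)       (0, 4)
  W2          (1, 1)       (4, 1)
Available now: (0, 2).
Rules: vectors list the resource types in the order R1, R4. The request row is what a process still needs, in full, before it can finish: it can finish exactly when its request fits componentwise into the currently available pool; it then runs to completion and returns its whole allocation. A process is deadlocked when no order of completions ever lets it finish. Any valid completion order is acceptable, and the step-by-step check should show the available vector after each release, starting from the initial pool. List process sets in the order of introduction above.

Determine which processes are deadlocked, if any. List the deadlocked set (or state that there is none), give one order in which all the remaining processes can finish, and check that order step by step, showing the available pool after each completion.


The deadlocked set is W7 and W4.
Key observation: even finishing W9, W3, W2, W1, W6 leaves just (8, 8) free — too little R1 for any of the remaining processes.
The rest can finish in the order W9, W3, W2, W1, W6. Verifying each step:
  pool = (0, 2)
  run W9 (needs (0, 1), free (0, 2)); after release of (3, 1) the pool is (3, 3)
  run W3 (needs (1, 1), free (3, 3)); after release of (2, 0) the pool is (5, 3)
  run W2 (needs (4, 1), free (5, 3)); after release of (1, 1) the pool is (6, 4)
  run W1 (needs (0, 4), free (6, 4)); after release of (1, 3) the pool is (7, 7)
  run W6 (needs (0, 1), free (7, 7)); after release of (1, 1) the pool is (8, 8)
None of the blocked processes ever fits:
  W7 cannot run: need (9, 5) vs free (8, 8) (insufficient R1)
  W4 cannot run: need (9, 0) vs free (8, 8) (insufficient R1)


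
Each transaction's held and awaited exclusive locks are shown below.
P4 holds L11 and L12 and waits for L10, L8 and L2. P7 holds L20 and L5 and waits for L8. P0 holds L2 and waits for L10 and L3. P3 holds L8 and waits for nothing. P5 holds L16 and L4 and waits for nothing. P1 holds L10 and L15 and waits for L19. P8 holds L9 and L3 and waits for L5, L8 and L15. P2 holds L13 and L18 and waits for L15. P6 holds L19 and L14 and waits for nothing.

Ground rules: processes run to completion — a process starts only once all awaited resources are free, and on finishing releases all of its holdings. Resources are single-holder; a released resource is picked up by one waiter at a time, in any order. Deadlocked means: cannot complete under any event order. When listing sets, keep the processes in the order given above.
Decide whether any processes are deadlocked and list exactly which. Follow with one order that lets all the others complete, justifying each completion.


No process is deadlocked.
Key observation: the wait graph is acyclic; completion cascades from the unblocked processes through everyone else.
A valid finishing order for the others: P6, P5, P3, P1, P7, P8, P0, P2, P4.
Step-by-step check:
  P6: no waits; runs immediately, freeing L19 and L14
  P5: no waits; runs immediately, freeing L16 and L4
  P3: no waits; runs immediately, freeing L8
  P1: everything it awaited (L19) is free; runs, freeing L10 and L15
  P7: everything it awaited (L8) is free; runs, freeing L20 and L5
  P8: everything it awaited (L5, L8 and L15) is free; runs, freeing L9 and L3
  P0: everything it awaited (L10 and L3) is free; runs, freeing L2
  P2: everything it awaited (L15) is free; runs, freeing L13 and L18
  P4: everything it awaited (L10, L8 and L2) is free; runs, freeing L11 and L12


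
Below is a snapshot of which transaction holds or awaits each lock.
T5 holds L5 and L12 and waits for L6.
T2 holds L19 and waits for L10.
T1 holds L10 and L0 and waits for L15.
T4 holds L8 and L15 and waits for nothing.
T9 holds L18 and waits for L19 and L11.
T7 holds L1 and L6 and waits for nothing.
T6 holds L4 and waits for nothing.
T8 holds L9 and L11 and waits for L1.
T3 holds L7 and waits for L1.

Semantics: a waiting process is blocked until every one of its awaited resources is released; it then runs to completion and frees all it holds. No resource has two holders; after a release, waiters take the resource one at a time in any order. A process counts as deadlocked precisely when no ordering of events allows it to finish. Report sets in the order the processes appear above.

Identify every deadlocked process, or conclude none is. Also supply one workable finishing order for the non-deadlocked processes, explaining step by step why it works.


The deadlocked set is empty.
Key observation: the wait graph is acyclic; completion cascades from the unblocked processes through everyone else.
A valid finishing order for the others: T7, T4, T5, T1, T3, T6, T8, T2, T9.
Verifying each step:
  T7: no waits; runs immediately, freeing L1 and L6
  T4: no waits; runs immediately, freeing L8 and L15
  T5 waits on L6 — all released -> runs and releases L5 and L12
  T1 waits on L15 — all released -> runs and releases L10 and L0
  T3 waits on L1 — all released -> runs and releases L7
  T6: no waits; runs immediately, freeing L4
  T8 waits on L1 — all released -> runs and releases L9 and L11
  T2 waits on L10 — all released -> runs and releases L19
  T9 waits on L19 and L11 — all released -> runs and releases L18


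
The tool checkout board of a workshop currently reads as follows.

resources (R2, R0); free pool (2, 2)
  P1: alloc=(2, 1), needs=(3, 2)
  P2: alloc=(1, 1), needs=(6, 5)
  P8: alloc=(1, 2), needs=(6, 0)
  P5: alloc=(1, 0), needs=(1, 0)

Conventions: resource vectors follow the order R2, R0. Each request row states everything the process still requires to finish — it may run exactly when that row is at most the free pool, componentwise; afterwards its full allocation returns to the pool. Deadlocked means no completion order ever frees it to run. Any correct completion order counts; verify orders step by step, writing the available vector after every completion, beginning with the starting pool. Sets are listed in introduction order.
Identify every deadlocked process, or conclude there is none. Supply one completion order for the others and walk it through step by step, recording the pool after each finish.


Deadlocked set: P2 and P8.
Key observation: the wall is R2: completing P5, P1 brings the pool only to (5, 3), and all the rest need more.
A valid finishing order for the others: P5, P1. Verifying each step:
  pool = (2, 2)
  P5: need (1, 0) fits (2, 2); releases (1, 0), pool now (3, 2)
  P1: need (3, 2) fits (3, 2); releases (2, 1), pool now (5, 3)
The stuck group stays short no matter what:
  blocked: P2 wants (6, 5), pool (5, 3) — not enough R2 and R0
  blocked: P8 wants (6, 0), pool (5, 3) — not enough R2


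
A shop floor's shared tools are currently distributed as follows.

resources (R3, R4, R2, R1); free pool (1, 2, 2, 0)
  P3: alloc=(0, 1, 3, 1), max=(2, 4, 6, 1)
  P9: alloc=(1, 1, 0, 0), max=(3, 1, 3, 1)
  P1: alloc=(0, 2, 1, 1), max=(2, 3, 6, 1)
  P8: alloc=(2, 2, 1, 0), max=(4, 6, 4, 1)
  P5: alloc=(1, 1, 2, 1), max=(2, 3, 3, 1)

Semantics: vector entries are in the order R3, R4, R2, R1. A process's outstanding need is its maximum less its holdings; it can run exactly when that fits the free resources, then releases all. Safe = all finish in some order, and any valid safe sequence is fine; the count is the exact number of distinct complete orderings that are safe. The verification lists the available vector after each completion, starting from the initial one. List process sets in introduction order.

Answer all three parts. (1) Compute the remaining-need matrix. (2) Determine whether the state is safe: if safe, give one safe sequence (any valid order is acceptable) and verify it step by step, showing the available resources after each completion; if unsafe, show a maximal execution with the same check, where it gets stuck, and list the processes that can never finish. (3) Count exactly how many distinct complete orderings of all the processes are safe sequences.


(1) Need matrix, components ordered R3, R4, R2, R1:
  P3: (2, 3, 3, 0)
  P9: (2, 0, 3, 1)
  P1: (2, 1, 5, 0)
  P8: (2, 4, 3, 1)
  P5: (1, 2, 1, 0)
(2) SAFE — a valid safe sequence is P5, P9, P8, P3, P1.
Key observation: P5 is the earliest step where a requested resource binds exactly: need (1, 2, 1, 0), pool (1, 2, 2, 0) at its turn.
Walking it through:
  pool = (1, 2, 2, 0)
  run P5 (needs (1, 2, 1, 0), free (1, 2, 2, 0)); after release of (1, 1, 2, 1) the pool is (2, 3, 4, 1)
  run P9 (needs (2, 0, 3, 1), free (2, 3, 4, 1)); after release of (1, 1, 0, 0) the pool is (3, 4, 4, 1)
  run P8 (needs (2, 4, 3, 1), free (3, 4, 4, 1)); after release of (2, 2, 1, 0) the pool is (5, 6, 5, 1)
  run P3 (needs (2, 3, 3, 0), free (5, 6, 5, 1)); after release of (0, 1, 3, 1) the pool is (5, 7, 8, 2)
  run P1 (needs (2, 1, 5, 0), free (5, 7, 8, 2)); after release of (0, 2, 1, 1) the pool is (5, 9, 9, 3)
(3) Exactly 10 of the possible complete orderings are safe sequences.
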